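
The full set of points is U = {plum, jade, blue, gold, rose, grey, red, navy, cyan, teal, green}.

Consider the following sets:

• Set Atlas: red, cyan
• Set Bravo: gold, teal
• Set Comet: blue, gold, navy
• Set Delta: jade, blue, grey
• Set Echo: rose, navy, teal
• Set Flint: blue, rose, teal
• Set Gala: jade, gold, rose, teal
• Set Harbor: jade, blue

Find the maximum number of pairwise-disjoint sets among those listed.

3

Atlas, Echo, Harbor are pairwise disjoint (Atlas={red,cyan}; Echo={rose,navy,teal}; Harbor={jade,blue}).
Every remaining set overlaps one of these, and no 4 of the listed sets are pairwise disjoint, so 3 is the maximum.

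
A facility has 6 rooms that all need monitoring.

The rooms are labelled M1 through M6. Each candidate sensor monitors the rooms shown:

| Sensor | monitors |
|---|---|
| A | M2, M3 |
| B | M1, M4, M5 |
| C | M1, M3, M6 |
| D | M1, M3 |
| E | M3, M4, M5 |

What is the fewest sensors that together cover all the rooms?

Take {A, C, E}. Their union is {M1, M2, M3, M4, M5, M6}, which is all 6 rooms.
Only A contains M2, so A is forced; the remaining 4 rooms need at least 2 more sensors (each remaining sensor adds at most 3) — so at least 3 sensors are needed, and 3 is optimal.

3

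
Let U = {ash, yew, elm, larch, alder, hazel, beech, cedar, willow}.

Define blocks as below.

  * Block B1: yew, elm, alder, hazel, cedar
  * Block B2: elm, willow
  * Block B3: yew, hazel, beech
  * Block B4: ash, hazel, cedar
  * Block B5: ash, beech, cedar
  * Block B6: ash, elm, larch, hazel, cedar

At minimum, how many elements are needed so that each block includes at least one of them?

3

The 3 elements {ash, hazel, willow} hit every block.
No choice of 2 elements meets every block, so 3 is the minimum.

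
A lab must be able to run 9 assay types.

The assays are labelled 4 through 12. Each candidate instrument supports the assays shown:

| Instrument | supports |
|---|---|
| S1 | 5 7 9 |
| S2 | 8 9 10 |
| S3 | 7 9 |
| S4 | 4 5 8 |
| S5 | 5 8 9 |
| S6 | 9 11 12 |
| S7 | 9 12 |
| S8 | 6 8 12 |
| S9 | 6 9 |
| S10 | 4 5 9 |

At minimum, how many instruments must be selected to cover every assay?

S1 and S2 and S4 and S6 and S8 together: S1 ∪ S2 ∪ S4 ∪ S6 ∪ S8 = {4, 5, 6, 7, 8, 9, 10, 11, 12} — every assay is covered.
No 4 of the 10 instruments cover everything (all 210 combinations miss at least one assay), so 5 is optimal.

5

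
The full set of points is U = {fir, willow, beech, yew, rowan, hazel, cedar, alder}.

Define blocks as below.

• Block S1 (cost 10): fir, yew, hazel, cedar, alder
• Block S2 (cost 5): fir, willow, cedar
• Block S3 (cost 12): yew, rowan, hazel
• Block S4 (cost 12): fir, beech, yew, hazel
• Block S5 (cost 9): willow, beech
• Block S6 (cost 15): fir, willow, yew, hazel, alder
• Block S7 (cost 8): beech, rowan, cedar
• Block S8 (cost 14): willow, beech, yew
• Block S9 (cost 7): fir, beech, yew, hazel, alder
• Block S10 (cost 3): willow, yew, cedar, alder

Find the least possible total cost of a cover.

18

S7, S9, S10 together cover every point (S7 ∪ S9 ∪ S10 = {fir, willow, beech, yew, rowan, hazel, cedar, alder}); total cost 8 + 7 + 3 = 18.
No covering selection has total cost below 18.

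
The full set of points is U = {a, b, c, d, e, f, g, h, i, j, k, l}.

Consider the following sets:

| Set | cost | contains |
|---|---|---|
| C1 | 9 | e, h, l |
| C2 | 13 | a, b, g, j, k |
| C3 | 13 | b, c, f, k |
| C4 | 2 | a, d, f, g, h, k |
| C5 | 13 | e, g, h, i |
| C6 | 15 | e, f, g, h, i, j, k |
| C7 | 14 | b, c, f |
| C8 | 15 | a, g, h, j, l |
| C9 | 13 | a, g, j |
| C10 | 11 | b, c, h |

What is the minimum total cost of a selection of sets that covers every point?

C1, C4, C6, C10 together cover every point (C1 ∪ C4 ∪ C6 ∪ C10 = {a, b, c, d, e, f, g, h, i, j, k, l}); total cost 9 + 2 + 15 + 11 = 37.
No covering selection has total cost below 37.

37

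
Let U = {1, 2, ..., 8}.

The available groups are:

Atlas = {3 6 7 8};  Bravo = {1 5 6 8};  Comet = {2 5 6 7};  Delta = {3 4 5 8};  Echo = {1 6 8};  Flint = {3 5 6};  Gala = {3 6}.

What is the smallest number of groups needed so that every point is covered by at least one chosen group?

Bravo, Comet, and Delta cover everything between them: the union {1, 2, 3, 4, 5, 6, 7, 8} is all of U.
Only Comet contains 2, so Comet is forced; the remaining 4 points need at least 2 more groups (each remaining group adds at most 3) — so at least 3 groups are needed, and 3 is optimal.

3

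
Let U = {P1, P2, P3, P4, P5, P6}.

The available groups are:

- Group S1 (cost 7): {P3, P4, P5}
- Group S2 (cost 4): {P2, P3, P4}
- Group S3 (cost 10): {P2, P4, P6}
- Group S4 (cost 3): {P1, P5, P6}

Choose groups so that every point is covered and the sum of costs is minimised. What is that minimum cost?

7

S2, S4 together cover every point (S2 ∪ S4 = {P1, P2, P3, P4, P5, P6}); total cost 4 + 3 = 7.
No covering selection has total cost below 7.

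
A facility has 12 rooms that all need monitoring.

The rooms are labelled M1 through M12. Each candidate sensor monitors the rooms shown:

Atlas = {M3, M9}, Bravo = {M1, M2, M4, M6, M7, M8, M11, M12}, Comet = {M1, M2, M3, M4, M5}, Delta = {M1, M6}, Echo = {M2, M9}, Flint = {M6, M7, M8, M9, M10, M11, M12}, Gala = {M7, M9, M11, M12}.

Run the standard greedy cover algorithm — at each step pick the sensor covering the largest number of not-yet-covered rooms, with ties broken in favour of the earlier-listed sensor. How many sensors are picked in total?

4

Greedy: pick Bravo (covers 8 new) → pick Atlas (covers 2 new) → pick Comet (covers 1 new) → pick Flint (covers 1 new). Total picks: 4.
(The true minimum cover uses only 2 sensors, so greedy is not optimal here.)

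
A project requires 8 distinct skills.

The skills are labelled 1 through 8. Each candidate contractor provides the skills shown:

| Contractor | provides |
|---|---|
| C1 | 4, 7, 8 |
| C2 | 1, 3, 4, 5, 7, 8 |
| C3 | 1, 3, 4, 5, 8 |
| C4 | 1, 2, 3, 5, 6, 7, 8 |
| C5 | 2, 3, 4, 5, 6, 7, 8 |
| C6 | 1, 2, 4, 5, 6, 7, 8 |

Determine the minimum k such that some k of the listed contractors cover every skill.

C2 and C4 together: C2 ∪ C4 = {1, 2, 3, 4, 5, 6, 7, 8} — every skill is covered.
No single contractor has all 8 skills (the largest, C4, has 7), so 2 is optimal.

2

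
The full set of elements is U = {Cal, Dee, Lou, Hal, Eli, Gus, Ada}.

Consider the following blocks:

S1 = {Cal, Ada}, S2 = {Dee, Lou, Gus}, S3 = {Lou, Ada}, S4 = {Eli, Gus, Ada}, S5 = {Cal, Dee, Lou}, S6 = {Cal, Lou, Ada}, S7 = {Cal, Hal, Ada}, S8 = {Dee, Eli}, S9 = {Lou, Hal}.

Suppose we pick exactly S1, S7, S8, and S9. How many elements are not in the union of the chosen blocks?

Union of S1, S7, S8, S9 = {Cal, Dee, Lou, Hal, Eli, Ada}.
Not covered: Gus — 1 element.

1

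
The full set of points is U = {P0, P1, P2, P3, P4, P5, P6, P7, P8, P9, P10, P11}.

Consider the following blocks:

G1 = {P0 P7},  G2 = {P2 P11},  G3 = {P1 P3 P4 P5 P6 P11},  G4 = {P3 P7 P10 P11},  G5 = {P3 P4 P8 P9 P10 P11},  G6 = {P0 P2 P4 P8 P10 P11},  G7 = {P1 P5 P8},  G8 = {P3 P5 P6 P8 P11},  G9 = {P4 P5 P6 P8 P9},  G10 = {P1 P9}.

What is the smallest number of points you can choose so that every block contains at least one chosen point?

Take H = {P1, P7, P8, P11}. Each listed block contains at least one of these, so H is a hitting set of size 4.
No choice of 3 points meets every block, so 4 is the minimum.

4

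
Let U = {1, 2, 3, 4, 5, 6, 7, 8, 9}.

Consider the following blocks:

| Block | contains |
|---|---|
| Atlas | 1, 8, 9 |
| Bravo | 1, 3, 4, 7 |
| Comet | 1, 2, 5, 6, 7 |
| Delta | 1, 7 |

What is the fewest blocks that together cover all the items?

3

Atlas and Bravo and Comet together: Atlas ∪ Bravo ∪ Comet = {1, 2, 3, 4, 5, 6, 7, 8, 9} — every item is covered.
Only Comet contains 2, so Comet is forced; the remaining 4 items need at least 2 more blocks (each remaining block adds at most 2) — so at least 3 blocks are needed, and 3 is optimal.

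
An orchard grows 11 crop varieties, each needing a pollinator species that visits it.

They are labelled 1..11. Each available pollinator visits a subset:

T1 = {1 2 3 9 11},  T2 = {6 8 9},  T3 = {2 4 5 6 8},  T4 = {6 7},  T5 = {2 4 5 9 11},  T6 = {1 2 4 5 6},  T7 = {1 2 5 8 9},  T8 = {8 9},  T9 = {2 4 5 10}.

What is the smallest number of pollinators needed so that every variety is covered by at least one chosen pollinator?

Take {T1, T2, T4, T9}. Their union is {1, 2, 3, 4, 5, 6, 7, 8, 9, 10, 11}, which is all 11 varieties.
No 3 of the 9 pollinators cover everything (all 84 combinations miss at least one variety), so 4 is optimal.

4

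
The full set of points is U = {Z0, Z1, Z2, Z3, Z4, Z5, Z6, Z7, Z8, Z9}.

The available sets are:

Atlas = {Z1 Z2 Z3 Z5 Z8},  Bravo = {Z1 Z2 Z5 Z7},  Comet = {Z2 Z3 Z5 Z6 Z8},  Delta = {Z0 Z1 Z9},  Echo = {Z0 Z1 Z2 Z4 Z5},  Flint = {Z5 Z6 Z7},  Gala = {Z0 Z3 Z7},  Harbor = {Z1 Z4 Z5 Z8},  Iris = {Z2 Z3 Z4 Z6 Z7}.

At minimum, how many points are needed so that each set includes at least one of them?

3

H = {Z1, Z3, Z6} meets every set (each contains at least one member of H), and |H| = 3.
No choice of 2 points meets every set, so 3 is the minimum.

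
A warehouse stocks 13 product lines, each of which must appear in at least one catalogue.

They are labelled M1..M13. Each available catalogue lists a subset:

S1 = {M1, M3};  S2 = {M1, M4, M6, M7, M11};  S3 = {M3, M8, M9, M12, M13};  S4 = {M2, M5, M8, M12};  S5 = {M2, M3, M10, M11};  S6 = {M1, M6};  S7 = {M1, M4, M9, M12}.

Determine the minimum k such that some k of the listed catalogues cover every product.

S2 and S3 and S4 and S5 together: S2 ∪ S3 ∪ S4 ∪ S5 = {M1, M2, M3, M4, M5, M6, M7, M8, M9, M10, M11, M12, M13} — every product is covered.
Only S5 contains M10, so S5 is forced; the remaining 9 products need at least 3 more catalogues (each remaining catalogue adds at most 4) — so at least 4 catalogues are needed, and 4 is optimal.

4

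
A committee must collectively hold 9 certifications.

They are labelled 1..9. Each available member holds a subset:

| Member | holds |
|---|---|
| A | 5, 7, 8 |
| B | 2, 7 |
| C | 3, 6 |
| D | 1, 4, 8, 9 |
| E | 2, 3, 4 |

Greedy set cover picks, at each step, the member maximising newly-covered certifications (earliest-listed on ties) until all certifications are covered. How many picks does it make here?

Greedy: pick D (covers 4 new) → pick A (covers 2 new) → pick C (covers 2 new) → pick B (covers 1 new). Total picks: 4.

4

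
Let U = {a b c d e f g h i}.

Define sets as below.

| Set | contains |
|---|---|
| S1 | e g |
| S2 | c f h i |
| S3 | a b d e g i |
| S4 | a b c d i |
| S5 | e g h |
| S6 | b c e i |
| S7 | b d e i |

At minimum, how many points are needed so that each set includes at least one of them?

T = {g, i} meets every set (each contains at least one member of T), and |T| = 2.
The sets S4, S5 are pairwise disjoint, so any hitting set needs a separate point for each — at least 2. Hence 2 is optimal.

2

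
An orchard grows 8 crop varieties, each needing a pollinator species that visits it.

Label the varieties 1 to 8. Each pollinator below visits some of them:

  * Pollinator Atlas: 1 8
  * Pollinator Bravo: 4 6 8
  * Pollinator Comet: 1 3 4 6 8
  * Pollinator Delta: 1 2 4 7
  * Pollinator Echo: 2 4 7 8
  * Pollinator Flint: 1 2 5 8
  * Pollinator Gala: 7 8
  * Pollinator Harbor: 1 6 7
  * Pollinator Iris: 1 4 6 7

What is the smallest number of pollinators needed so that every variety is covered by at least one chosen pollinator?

Comet and Flint and Harbor together: Comet ∪ Flint ∪ Harbor = {1, 2, 3, 4, 5, 6, 7, 8} — every variety is covered.
Only Comet contains 3, so Comet is forced; the remaining 3 varieties need at least 2 more pollinators (each remaining pollinator adds at most 2) — so at least 3 pollinators are needed, and 3 is optimal.

3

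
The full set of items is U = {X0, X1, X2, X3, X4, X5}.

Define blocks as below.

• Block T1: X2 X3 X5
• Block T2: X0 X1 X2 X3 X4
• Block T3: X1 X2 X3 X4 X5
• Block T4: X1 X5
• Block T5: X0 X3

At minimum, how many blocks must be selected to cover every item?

2

T3 and T5 together: T3 ∪ T5 = {X0, X1, X2, X3, X4, X5} — every item is covered.
No single block has all 6 items (the largest, T2, has 5), so 2 is optimal.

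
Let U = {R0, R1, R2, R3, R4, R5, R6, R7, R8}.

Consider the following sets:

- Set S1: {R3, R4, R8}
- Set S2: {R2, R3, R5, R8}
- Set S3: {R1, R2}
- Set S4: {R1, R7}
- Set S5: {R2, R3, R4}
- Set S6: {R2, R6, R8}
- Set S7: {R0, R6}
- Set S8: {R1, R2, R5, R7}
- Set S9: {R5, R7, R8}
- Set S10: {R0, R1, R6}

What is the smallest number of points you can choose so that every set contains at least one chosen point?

The 4 points {R2, R3, R6, R7} hit every set.
No choice of 3 points meets every set, so 4 is the minimum.

4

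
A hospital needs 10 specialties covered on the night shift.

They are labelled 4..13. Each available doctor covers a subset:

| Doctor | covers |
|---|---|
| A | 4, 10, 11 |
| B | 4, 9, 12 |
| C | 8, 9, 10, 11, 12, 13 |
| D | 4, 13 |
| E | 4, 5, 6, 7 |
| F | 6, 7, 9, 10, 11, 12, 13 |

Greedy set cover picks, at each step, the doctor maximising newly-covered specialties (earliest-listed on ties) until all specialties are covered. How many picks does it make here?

Greedy: pick F (covers 7 new) → pick E (covers 2 new) → pick C (covers 1 new). Total picks: 3.
(The true minimum cover uses only 2 doctors, so greedy is not optimal here.)

3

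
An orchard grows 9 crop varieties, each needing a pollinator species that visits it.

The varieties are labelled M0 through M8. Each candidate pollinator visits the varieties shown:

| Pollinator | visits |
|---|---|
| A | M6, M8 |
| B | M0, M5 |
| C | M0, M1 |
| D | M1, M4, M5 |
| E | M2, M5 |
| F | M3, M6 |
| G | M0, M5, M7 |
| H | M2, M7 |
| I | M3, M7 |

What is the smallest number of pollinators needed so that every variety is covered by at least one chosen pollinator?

5

Take {A, D, G, H, I}. Their union is {M0, M1, M2, M3, M4, M5, M6, M7, M8}, which is all 9 varieties.
No 4 of the 9 pollinators cover everything (all 126 combinations miss at least one variety), so 5 is optimal.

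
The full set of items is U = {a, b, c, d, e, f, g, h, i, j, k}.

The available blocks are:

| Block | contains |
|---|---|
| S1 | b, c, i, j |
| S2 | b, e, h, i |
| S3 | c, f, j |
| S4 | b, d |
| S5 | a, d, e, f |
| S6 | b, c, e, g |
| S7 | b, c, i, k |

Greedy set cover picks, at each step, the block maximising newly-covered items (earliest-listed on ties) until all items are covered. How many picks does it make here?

5

Greedy: pick S1 (covers 4 new) → pick S5 (covers 4 new) → pick S2 (covers 1 new) → pick S6 (covers 1 new) → pick S7 (covers 1 new). Total picks: 5.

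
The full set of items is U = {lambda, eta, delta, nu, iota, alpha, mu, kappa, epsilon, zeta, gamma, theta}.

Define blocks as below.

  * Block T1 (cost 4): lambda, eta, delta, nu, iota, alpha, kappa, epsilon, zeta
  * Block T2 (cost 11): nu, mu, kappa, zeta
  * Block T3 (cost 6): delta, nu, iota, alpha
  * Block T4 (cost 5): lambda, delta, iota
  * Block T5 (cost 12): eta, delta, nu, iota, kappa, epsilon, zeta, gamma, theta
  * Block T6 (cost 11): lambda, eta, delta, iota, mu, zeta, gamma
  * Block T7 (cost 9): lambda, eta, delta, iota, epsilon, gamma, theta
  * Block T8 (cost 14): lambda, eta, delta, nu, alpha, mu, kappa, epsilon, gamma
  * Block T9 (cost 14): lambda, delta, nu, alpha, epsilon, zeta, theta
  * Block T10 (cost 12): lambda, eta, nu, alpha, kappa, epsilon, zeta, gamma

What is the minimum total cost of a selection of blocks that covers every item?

T1, T2, T7 together cover every item (T1 ∪ T2 ∪ T7 = {lambda, eta, delta, nu, iota, alpha, mu, kappa, epsilon, zeta, gamma, theta}); total cost 4 + 11 + 9 = 24.
No covering selection has total cost below 24.

24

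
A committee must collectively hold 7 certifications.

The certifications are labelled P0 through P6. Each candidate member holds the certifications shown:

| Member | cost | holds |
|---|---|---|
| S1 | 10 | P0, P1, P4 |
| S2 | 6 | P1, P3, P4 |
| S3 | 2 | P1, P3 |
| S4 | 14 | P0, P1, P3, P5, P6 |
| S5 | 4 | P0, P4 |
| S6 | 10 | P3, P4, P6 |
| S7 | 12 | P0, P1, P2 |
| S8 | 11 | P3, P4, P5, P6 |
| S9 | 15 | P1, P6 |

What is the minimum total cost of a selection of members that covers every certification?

23

S7, S8 together cover every certification (S7 ∪ S8 = {P0, P1, P2, P3, P4, P5, P6}); total cost 12 + 11 = 23.
The greedy pick S3, S5, S8, S7 costs 29; no covering selection beats 23.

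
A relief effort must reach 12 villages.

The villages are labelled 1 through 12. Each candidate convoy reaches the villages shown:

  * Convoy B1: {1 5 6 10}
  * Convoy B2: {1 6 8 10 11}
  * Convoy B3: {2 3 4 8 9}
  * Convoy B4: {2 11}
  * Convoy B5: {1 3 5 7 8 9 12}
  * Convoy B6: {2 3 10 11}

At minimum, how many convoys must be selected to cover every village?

B2 and B3 and B5 together: B2 ∪ B3 ∪ B5 = {1, 2, 3, 4, 5, 6, 7, 8, 9, 10, 11, 12} — every village is covered.
Only B3 contains 4, so B3 is forced; the remaining 7 villages need at least 2 more convoys (each remaining convoy adds at most 4) — so at least 3 convoys are needed, and 3 is optimal.

3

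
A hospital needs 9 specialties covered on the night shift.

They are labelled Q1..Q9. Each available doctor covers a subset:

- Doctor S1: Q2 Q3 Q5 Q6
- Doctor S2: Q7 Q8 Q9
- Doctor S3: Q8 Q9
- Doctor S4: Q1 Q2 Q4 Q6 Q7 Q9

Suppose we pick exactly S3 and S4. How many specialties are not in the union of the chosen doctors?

Union of S3, S4 = {Q1, Q2, Q4, Q6, Q7, Q8, Q9}.
Not covered: Q3, Q5 — 2 specialties.

2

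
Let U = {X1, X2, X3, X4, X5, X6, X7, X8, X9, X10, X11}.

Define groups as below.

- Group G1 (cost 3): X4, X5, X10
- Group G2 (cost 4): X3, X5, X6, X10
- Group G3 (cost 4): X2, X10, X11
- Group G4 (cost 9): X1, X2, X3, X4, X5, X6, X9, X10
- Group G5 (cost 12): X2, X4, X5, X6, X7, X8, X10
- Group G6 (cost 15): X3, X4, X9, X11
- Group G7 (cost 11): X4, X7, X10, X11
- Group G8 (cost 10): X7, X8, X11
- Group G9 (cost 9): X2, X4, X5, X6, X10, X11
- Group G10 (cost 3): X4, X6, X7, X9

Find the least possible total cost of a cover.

G4, G8 together cover every item (G4 ∪ G8 = {X1, X2, X3, X4, X5, X6, X7, X8, X9, X10, X11}); total cost 9 + 10 = 19.
The greedy pick G10, G2, G3, G4, G8 costs 30; no covering selection beats 19.

19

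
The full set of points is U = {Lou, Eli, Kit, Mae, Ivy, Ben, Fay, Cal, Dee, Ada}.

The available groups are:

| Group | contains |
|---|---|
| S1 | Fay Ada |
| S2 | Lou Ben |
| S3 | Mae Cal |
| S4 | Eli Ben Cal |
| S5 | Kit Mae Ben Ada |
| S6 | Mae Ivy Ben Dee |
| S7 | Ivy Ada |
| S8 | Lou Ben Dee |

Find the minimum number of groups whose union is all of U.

S1 and S2 and S4 and S5 and S6 together: S1 ∪ S2 ∪ S4 ∪ S5 ∪ S6 = {Lou, Eli, Kit, Mae, Ivy, Ben, Fay, Cal, Dee, Ada} — every point is covered.
No 4 of the 8 groups cover everything (all 70 combinations miss at least one point), so 5 is optimal.

5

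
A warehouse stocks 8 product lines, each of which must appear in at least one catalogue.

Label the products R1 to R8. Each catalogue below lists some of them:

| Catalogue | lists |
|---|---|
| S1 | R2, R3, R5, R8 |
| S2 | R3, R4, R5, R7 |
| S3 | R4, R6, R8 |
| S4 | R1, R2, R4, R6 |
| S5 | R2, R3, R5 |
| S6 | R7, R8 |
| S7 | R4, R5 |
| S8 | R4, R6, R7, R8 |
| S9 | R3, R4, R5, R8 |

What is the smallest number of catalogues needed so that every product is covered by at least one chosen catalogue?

Take {S2, S4, S6}. Their union is {R1, R2, R3, R4, R5, R6, R7, R8}, which is all 8 products.
Only S4 contains R1, so S4 is forced; the remaining 4 products need at least 2 more catalogues (each remaining catalogue adds at most 3) — so at least 3 catalogues are needed, and 3 is optimal.

3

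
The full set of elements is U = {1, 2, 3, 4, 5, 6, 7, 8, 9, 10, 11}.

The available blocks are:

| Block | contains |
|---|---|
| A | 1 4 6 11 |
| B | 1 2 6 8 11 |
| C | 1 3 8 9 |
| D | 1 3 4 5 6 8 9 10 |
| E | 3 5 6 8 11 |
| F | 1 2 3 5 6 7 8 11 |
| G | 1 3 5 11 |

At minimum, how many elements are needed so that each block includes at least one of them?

H = {1, 5} meets every block (each contains at least one member of H), and |H| = 2.
No single element lies in every block, so at least 2 are needed and 2 is optimal.

2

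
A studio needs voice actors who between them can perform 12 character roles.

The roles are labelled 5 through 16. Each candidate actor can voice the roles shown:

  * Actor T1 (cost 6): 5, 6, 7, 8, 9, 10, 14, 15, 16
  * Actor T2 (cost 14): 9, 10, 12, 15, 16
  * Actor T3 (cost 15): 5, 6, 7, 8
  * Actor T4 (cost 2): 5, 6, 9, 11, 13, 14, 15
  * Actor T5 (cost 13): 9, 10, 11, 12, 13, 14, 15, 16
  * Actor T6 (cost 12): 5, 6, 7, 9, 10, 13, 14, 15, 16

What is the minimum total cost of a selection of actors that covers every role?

T1, T5 together cover every role (T1 ∪ T5 = {5, 6, 7, 8, 9, 10, 11, 12, 13, 14, 15, 16}); total cost 6 + 13 = 19.
The greedy pick T4, T1, T5 costs 21; no covering selection beats 19.

19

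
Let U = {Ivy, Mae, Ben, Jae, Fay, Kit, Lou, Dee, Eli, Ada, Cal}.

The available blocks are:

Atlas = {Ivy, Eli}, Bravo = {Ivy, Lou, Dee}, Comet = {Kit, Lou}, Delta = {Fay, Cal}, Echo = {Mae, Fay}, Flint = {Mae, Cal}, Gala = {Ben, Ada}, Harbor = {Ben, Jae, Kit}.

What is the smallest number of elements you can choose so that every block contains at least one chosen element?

H = {Mae, Ben, Lou, Eli, Cal} meets every block (each contains at least one member of H), and |H| = 5.
No choice of 4 elements meets every block, so 5 is the minimum.

5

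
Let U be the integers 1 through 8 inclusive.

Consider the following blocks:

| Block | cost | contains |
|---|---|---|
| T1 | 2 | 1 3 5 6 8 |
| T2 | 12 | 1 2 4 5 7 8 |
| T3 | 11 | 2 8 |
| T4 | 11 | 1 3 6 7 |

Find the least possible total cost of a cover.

T1, T2 together cover every element (T1 ∪ T2 = {1, 2, 3, 4, 5, 6, 7, 8}); total cost 2 + 12 = 14.
No covering selection has total cost below 14.

14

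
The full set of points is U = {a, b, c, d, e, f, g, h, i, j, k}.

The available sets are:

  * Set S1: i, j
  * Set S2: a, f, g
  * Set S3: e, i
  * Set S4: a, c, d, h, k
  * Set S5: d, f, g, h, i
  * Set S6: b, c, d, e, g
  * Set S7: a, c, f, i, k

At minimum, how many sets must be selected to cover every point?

4

S1, S4, S6, and S7 cover everything between them: the union {a, b, c, d, e, f, g, h, i, j, k} is all of U.
No 3 of the 7 sets cover everything (all 35 combinations miss at least one point), so 4 is optimal.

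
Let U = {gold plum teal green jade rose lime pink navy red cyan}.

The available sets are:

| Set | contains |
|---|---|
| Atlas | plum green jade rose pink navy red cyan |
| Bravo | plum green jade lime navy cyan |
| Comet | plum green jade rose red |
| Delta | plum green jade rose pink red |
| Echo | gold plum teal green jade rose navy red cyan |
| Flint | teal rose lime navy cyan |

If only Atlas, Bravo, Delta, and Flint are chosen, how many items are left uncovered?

1

Union of Atlas, Bravo, Delta, Flint = {plum, teal, green, jade, rose, lime, pink, navy, red, cyan}.
Not covered: gold — 1 item.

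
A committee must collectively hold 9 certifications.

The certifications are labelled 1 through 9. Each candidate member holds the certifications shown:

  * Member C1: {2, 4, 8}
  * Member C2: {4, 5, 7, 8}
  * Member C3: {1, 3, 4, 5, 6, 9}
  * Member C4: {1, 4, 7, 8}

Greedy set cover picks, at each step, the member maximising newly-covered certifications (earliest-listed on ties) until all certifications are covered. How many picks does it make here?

Greedy: pick C3 (covers 6 new) → pick C1 (covers 2 new) → pick C2 (covers 1 new). Total picks: 3.

3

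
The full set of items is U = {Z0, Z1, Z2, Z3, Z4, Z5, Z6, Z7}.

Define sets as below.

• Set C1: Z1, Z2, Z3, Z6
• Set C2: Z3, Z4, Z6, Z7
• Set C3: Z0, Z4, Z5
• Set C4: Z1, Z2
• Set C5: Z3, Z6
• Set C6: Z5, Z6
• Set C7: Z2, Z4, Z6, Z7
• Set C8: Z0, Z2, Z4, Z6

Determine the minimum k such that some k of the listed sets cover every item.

Take {C2, C3, C4}. Their union is {Z0, Z1, Z2, Z3, Z4, Z5, Z6, Z7}, which is all 8 items.
No 2 of the 8 sets cover everything (all 28 combinations miss at least one item), so 3 is optimal.

3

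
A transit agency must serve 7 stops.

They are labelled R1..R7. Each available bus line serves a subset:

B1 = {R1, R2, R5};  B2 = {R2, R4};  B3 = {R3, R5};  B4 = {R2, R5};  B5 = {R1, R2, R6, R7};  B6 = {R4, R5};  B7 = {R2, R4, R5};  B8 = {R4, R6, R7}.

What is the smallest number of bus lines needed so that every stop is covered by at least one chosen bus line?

Take {B2, B3, B5}. Their union is {R1, R2, R3, R4, R5, R6, R7}, which is all 7 stops.
Only B3 contains R3, so B3 is forced; the remaining 5 stops need at least 2 more bus lines (each remaining bus line adds at most 4) — so at least 3 bus lines are needed, and 3 is optimal.

3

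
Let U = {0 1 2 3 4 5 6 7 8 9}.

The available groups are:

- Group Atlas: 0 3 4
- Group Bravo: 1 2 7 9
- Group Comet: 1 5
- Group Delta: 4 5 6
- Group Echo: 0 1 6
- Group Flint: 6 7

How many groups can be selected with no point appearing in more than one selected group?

3

Atlas, Comet, Flint are pairwise disjoint (Atlas={0,3,4}; Comet={1,5}; Flint={6,7}).
Every remaining group overlaps one of these, and no 4 of the listed groups are pairwise disjoint, so 3 is the maximum.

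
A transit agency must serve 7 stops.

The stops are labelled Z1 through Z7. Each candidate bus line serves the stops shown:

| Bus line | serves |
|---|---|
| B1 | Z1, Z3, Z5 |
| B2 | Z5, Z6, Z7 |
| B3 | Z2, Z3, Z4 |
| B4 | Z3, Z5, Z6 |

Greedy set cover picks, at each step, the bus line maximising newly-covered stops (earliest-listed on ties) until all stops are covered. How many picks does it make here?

3

Greedy: pick B1 (covers 3 new) → pick B2 (covers 2 new) → pick B3 (covers 2 new). Total picks: 3.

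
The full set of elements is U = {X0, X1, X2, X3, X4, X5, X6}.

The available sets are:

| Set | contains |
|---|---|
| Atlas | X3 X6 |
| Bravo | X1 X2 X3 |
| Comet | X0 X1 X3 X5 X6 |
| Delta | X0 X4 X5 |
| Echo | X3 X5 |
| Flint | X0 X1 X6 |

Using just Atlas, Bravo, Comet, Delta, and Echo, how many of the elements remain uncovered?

Union of Atlas, Bravo, Comet, Delta, Echo = {X0, X1, X2, X3, X4, X5, X6} — that's every element, so 0 are uncovered.

0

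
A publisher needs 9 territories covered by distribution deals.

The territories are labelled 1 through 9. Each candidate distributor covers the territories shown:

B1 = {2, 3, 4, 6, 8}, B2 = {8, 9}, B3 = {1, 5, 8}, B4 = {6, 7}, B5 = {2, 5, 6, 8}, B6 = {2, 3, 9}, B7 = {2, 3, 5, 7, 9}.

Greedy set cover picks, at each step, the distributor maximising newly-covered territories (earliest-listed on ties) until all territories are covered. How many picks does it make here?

Greedy: pick B1 (covers 5 new) → pick B7 (covers 3 new) → pick B3 (covers 1 new). Total picks: 3.

3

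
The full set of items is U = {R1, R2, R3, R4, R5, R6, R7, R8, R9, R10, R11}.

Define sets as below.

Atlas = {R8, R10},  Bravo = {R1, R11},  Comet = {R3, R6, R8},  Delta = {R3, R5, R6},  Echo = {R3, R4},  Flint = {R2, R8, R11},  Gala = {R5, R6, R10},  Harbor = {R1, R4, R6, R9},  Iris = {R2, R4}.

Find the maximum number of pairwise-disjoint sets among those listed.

4

Atlas, Bravo, Delta, Iris are pairwise disjoint (Atlas={R8,R10}; Bravo={R1,R11}; Delta={R3,R5,R6}; Iris={R2,R4}).
Every remaining set overlaps one of these, and no 5 of the listed sets are pairwise disjoint, so 4 is the maximum.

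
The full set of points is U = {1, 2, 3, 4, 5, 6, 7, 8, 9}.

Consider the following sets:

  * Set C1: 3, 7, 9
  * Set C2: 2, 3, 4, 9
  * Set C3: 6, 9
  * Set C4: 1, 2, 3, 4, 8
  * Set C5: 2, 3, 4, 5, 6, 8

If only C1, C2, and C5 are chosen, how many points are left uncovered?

Union of C1, C2, C5 = {2, 3, 4, 5, 6, 7, 8, 9}.
Not covered: 1 — 1 point.

1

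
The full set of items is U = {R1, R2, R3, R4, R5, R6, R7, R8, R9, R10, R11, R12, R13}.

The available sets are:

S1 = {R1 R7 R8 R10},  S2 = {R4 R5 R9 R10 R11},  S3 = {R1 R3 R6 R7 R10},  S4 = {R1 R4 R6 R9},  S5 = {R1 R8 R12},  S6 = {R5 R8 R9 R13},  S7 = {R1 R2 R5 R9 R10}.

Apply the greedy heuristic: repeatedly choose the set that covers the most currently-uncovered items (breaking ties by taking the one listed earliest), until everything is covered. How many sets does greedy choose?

5

Greedy: pick S2 (covers 5 new) → pick S3 (covers 4 new) → pick S5 (covers 2 new) → pick S6 (covers 1 new) → pick S7 (covers 1 new). Total picks: 5.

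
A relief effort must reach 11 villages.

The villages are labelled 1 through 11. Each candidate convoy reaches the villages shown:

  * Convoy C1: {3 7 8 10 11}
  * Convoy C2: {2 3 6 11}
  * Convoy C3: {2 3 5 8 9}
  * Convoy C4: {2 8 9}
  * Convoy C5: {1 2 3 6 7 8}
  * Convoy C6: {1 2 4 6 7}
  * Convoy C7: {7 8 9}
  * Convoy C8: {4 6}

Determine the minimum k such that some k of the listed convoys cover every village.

3

Take {C1, C3, C6}. Their union is {1, 2, 3, 4, 5, 6, 7, 8, 9, 10, 11}, which is all 11 villages.
Only C3 contains 5, so C3 is forced; the remaining 6 villages need at least 2 more convoys (each remaining convoy adds at most 4) — so at least 3 convoys are needed, and 3 is optimal.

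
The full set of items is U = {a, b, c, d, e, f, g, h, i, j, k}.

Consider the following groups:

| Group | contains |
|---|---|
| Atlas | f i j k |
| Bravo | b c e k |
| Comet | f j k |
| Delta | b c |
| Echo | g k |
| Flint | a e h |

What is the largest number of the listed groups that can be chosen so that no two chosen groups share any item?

Delta, Echo, Flint are pairwise disjoint (Delta={b,c}; Echo={g,k}; Flint={a,e,h}).
Every remaining group overlaps one of these, and no 4 of the listed groups are pairwise disjoint, so 3 is the maximum.

3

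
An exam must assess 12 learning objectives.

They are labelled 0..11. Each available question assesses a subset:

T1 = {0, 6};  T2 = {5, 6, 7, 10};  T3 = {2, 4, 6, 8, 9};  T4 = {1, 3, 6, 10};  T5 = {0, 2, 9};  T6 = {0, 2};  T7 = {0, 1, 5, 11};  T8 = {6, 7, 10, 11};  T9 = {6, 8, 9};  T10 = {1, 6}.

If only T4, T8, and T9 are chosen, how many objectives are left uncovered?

4

Union of T4, T8, T9 = {1, 3, 6, 7, 8, 9, 10, 11}.
Not covered: 0, 2, 4, 5 — 4 objectives.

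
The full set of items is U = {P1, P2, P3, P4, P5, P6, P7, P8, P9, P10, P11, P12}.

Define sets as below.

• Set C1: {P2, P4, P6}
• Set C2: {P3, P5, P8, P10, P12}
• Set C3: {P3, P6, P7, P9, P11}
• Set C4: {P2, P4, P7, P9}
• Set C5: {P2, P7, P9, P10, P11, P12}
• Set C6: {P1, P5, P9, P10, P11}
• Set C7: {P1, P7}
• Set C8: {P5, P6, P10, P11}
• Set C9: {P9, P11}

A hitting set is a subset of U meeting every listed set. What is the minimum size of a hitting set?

4

The 4 items {P6, P7, P9, P12} hit every set.
The sets C1, C2, C7, C9 are pairwise disjoint, so any hitting set needs a separate item for each — at least 4. Hence 4 is optimal.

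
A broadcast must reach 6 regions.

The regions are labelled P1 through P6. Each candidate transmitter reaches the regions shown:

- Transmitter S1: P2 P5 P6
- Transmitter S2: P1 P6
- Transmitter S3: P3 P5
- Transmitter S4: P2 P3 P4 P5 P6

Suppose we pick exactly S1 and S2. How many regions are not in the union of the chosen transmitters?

Union of S1, S2 = {P1, P2, P5, P6}.
Not covered: P3, P4 — 2 regions.

2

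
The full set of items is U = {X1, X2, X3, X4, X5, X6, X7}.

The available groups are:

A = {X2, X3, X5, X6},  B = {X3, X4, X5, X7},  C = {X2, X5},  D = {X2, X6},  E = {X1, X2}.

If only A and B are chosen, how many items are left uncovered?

1

Union of A, B = {X2, X3, X4, X5, X6, X7}.
Not covered: X1 — 1 item.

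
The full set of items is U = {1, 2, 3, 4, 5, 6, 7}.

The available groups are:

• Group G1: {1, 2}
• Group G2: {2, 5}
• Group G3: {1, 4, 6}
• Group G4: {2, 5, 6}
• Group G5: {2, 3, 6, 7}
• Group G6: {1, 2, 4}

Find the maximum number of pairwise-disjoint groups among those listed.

2

G2, G3 are pairwise disjoint (G2={2,5}; G3={1,4,6}).
Every remaining group overlaps one of these, and no 3 of the listed groups are pairwise disjoint, so 2 is the maximum.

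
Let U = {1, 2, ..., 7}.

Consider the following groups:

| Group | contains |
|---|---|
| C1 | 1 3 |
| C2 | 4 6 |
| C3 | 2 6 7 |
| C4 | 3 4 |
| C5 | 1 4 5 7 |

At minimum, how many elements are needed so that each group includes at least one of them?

Take H = {1, 4, 7}. Each listed group contains at least one of these, so H is a hitting set of size 3.
No choice of 2 elements meets every group, so 3 is the minimum.

3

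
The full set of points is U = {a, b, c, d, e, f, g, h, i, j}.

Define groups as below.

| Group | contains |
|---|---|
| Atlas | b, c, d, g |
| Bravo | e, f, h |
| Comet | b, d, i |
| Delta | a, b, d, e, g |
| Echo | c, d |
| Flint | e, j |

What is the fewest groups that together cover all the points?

Take {Bravo, Comet, Delta, Echo, Flint}. Their union is {a, b, c, d, e, f, g, h, i, j}, which is all 10 points.
No 4 of the 6 groups cover everything (all 15 combinations miss at least one point), so 5 is optimal.

5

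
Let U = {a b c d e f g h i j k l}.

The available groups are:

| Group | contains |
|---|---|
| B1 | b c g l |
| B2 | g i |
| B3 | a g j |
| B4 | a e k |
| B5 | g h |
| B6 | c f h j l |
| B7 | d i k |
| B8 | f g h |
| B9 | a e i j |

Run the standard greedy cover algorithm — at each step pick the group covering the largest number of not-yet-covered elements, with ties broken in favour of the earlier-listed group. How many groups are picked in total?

Greedy: pick B6 (covers 5 new) → pick B4 (covers 3 new) → pick B1 (covers 2 new) → pick B7 (covers 2 new). Total picks: 4.

4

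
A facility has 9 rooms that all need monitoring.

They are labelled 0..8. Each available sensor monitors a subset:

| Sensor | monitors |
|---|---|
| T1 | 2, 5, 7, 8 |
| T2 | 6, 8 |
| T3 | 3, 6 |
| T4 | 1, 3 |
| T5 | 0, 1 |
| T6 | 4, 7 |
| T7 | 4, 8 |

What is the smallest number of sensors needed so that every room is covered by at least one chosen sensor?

Take {T1, T3, T5, T7}. Their union is {0, 1, 2, 3, 4, 5, 6, 7, 8}, which is all 9 rooms.
Only T1 contains 2, so T1 is forced; the remaining 5 rooms need at least 3 more sensors (each remaining sensor adds at most 2) — so at least 4 sensors are needed, and 4 is optimal.

4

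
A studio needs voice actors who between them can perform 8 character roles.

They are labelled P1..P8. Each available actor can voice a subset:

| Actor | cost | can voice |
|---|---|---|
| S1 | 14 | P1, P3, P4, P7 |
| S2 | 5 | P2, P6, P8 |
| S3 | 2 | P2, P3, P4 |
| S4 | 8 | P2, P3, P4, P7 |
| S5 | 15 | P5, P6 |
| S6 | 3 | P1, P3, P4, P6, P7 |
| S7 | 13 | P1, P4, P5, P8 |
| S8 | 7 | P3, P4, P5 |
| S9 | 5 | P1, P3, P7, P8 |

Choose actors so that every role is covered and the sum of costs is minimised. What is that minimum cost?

S2, S6, S8 together cover every role (S2 ∪ S6 ∪ S8 = {P1, P2, P3, P4, P5, P6, P7, P8}); total cost 5 + 3 + 7 = 15.
The greedy pick S6, S3, S2, S8 costs 17; no covering selection beats 15.

15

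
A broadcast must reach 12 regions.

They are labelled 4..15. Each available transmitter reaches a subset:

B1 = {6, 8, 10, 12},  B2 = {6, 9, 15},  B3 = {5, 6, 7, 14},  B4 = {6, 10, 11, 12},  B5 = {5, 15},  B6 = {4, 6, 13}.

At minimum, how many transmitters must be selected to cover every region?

5

B1 and B2 and B3 and B4 and B6 together: B1 ∪ B2 ∪ B3 ∪ B4 ∪ B6 = {4, 5, 6, 7, 8, 9, 10, 11, 12, 13, 14, 15} — every region is covered.
No 4 of the 6 transmitters cover everything (all 15 combinations miss at least one region), so 5 is optimal.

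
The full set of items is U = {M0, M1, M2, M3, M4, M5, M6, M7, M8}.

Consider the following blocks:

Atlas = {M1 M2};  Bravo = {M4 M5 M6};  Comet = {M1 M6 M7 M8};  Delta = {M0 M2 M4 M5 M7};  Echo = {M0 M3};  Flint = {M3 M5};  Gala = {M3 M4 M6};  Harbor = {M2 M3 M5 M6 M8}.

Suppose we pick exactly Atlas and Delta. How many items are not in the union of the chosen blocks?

3

Union of Atlas, Delta = {M0, M1, M2, M4, M5, M7}.
Not covered: M3, M6, M8 — 3 items.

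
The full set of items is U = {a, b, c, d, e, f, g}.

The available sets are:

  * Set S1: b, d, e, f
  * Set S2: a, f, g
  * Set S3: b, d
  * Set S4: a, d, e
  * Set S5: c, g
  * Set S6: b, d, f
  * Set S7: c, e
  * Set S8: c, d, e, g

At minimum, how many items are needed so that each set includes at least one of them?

The 3 items {c, d, g} hit every set.
The sets S2, S3, S7 are pairwise disjoint, so any hitting set needs a separate item for each — at least 3. Hence 3 is optimal.

3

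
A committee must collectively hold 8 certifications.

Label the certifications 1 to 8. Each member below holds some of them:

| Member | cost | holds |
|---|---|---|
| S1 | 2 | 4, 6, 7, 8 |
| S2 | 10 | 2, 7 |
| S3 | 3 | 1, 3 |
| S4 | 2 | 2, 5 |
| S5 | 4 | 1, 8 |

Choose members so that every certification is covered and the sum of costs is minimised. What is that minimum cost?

S1, S3, S4 together cover every certification (S1 ∪ S3 ∪ S4 = {1, 2, 3, 4, 5, 6, 7, 8}); total cost 2 + 3 + 2 = 7.
No covering selection has total cost below 7.

7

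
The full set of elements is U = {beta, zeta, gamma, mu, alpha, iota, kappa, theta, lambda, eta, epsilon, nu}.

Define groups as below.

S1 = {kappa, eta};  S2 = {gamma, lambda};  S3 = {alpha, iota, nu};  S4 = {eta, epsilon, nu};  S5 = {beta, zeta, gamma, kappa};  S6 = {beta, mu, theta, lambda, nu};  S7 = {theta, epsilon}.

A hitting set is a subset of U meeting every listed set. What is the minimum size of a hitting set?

4

H = {kappa, theta, lambda, nu} meets every group (each contains at least one member of H), and |H| = 4.
The groups S1, S2, S3, S7 are pairwise disjoint, so any hitting set needs a separate element for each — at least 4. Hence 4 is optimal.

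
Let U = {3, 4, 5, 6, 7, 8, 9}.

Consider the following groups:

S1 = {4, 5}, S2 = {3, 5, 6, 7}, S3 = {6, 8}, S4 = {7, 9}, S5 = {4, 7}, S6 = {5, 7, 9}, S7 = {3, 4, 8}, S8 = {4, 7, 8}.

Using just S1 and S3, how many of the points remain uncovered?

Union of S1, S3 = {4, 5, 6, 8}.
Not covered: 3, 7, 9 — 3 points.

3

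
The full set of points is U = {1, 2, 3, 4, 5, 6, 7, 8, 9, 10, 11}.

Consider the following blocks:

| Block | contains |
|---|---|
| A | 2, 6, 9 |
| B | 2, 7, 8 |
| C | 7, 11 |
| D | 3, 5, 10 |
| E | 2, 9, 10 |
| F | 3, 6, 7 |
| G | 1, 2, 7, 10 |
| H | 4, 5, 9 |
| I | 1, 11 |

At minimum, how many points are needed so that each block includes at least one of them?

4

The 4 points {1, 2, 5, 7} hit every block.
No choice of 3 points meets every block, so 4 is the minimum.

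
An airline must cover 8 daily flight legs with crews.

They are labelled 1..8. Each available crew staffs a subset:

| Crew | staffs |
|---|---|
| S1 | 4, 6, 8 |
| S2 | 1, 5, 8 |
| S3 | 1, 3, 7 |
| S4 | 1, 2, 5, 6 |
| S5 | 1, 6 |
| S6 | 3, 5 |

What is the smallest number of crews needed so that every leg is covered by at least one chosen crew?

S1 and S3 and S4 together: S1 ∪ S3 ∪ S4 = {1, 2, 3, 4, 5, 6, 7, 8} — every leg is covered.
Only S4 contains 2, so S4 is forced; the remaining 4 legs need at least 2 more crews (each remaining crew adds at most 2) — so at least 3 crews are needed, and 3 is optimal.

3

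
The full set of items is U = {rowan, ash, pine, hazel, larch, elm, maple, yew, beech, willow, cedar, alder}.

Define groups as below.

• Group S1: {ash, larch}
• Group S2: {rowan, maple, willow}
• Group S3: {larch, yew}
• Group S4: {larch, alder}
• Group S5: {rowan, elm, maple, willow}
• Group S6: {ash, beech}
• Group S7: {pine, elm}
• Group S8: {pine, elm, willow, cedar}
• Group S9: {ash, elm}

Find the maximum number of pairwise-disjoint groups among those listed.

S2, S4, S6, S7 are pairwise disjoint (S2={rowan,maple,willow}; S4={larch,alder}; S6={ash,beech}; S7={pine,elm}).
Every remaining group overlaps one of these, and no 5 of the listed groups are pairwise disjoint, so 4 is the maximum.

4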